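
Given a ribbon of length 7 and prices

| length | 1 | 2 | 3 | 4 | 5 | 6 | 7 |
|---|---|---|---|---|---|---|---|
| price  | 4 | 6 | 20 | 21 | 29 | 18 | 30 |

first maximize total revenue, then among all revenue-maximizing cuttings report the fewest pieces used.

Build r[k] bottom-up: r[k] = max over allowed piece i of (p[i] + r[k−i]).
r[1] = 4
r[2] = max(4+4, 6+0) = 8
r[3] = max(4+8, 6+4, 20+0) = 20
r[4] = max(4+20, 6+8, 20+4, 21+0) = 24
r[5] = max(4+24, 6+20, 20+8, 21+4, 29+0) = 29
r[6] = max(4+29, 6+24, 20+20, 21+8, 29+4, 18+0) = 40
r[7] = max(4+40, 6+29, 20+24, …, 18+4, 30+0) = 44
Maximum revenue is ¢44.
Now minimize piece count subject to staying optimal: for each k, pieces[k] = 1 + min over i with p[i]+r[k−i]=r[k] of pieces[k−i].
pieces[4] = 2
pieces[5] = 1
pieces[6] = 2
pieces[7] = 3

3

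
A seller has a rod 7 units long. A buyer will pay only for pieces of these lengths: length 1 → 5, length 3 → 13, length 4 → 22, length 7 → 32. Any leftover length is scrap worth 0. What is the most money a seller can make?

Let best[k] be the best obtainable value from length k. For each k, try every first piece i and keep the best of price[i] + best[k−i].
best[1] = 5
best[2] = 10  (first piece 1, then best[1]=5)
best[3] = 15  (first piece 1, then best[2]=10)
best[4] = 22
best[5] = 27  (first piece 1, then best[4]=22)
best[6] = 32  (first piece 1, then best[5]=27)
best[7] = 37  (first piece 1, then best[6]=32)
One optimal cutting: 4 + 1 + 1 + 1 → 37.

37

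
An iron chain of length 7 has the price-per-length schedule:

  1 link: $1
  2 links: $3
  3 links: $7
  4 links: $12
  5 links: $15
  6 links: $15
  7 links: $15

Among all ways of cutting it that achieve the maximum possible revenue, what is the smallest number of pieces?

2

Build r[k] bottom-up: r[k] = max over allowed piece i of (p[i] + r[k−i]).
r[1] = 1
r[2] = max(1+1, 3+0) = 3
r[3] = max(1+3, 3+1, 7+0) = 7
r[4] = max(1+7, 3+3, 7+1, 12+0) = 12
r[5] = max(1+12, 3+7, 7+3, 12+1, 15+0) = 15
r[6] = max(1+15, 3+12, 7+7, 12+3, 15+1, 15+0) = 16
r[7] = max(1+16, 3+15, 7+12, …, 15+1, 15+0) = 19
Maximum revenue is $19.
Now minimize piece count subject to staying optimal: for each k, pieces[k] = 1 + min over i with p[i]+r[k−i]=r[k] of pieces[k−i].
pieces[4] = 1
pieces[5] = 1
pieces[6] = 2
pieces[7] = 2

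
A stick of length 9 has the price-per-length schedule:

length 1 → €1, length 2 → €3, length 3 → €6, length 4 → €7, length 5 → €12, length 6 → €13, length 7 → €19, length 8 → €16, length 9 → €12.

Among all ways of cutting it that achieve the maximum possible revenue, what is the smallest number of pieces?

Consider every possible first cut. r[k] is the best of p[i]+r[k−i] over all sellable i≤k.
r[1] = 1
r[2] = 3
r[3] = 6
r[4] = 7  (first piece 1, then r[3]=6)
r[5] = 12
r[6] = 13  (first piece 1, then r[5]=12)
r[7] = 19
r[8] = 20  (first piece 1, then r[7]=19)
r[9] = 22  (first piece 2, then r[7]=19)
Maximum revenue is €22.
Now minimize piece count subject to staying optimal: for each k, pieces[k] = 1 + min over i with p[i]+r[k−i]=r[k] of pieces[k−i].
pieces[6] = 1
pieces[7] = 1
pieces[8] = 2
pieces[9] = 2

2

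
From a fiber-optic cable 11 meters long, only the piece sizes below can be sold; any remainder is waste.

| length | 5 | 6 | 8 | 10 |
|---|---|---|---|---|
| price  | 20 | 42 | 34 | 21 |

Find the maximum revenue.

62

Let r[k] be the best obtainable value from length k. For each k, try every first piece i and keep the best of price[i] + r[k−i].
r[1] = 0
r[2] = 0
r[3] = 0
r[4] = 0
r[5] = 20
r[6] = max(20+0, 42+0) = 42
r[7] = max(20+0, 42+0) = 42
r[8] = max(20+0, 42+0, 34+0) = 42
r[9] = max(20+0, 42+0, 34+0) = 42
r[10] = max(20+20, 42+0, 34+0, 21+0) = 42
r[11] = max(20+42, 42+20, 34+0, 21+0) = 62
One optimal cutting: 6 + 5 → $62.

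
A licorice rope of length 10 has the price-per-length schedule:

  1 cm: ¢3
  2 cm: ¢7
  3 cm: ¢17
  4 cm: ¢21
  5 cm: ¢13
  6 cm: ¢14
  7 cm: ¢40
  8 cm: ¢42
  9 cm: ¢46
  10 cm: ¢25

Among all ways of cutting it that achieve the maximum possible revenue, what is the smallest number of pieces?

2

Let r[k] be the best obtainable value from length k. For each k, try every first piece i and keep the best of price[i] + r[k−i].
r[1] = 3
r[2] = max(3+3, 7+0) = 7
r[3] = max(3+7, 7+3, 17+0) = 17
r[4] = max(3+17, 7+7, 17+3, 21+0) = 21
r[5] = max(3+21, 7+17, 17+7, 21+3, 13+0) = 24
r[6] = max(3+24, 7+21, 17+17, 21+7, 13+3, 14+0) = 34
r[7] = max(3+34, 7+24, 17+21, …, 14+3, 40+0) = 40
r[8] = max(3+40, 7+34, 17+24, …, 40+3, 42+0) = 43
r[9] = max(3+43, 7+40, 17+34, …, 42+3, 46+0) = 51
r[10] = max(3+51, 7+43, 17+40, …, 46+3, 25+0) = 57
Maximum revenue is ¢57.
Now minimize piece count subject to staying optimal: for each k, pieces[k] = 1 + min over i with p[i]+r[k−i]=r[k] of pieces[k−i].
pieces[7] = 1
pieces[8] = 2
pieces[9] = 3
pieces[10] = 2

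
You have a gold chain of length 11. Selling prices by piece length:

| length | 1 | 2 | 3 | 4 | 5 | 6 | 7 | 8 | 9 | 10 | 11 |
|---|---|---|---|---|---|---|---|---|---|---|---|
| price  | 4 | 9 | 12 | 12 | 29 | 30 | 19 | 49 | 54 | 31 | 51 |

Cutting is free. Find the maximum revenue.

63

Consider every possible first cut. R[k] is the best of p[i]+R[k−i] over all sellable i≤k.
R[1] = 4
R[2] = max(4+4, 9+0) = 9
R[3] = max(4+9, 9+4, 12+0) = 13
R[4] = max(4+13, 9+9, 12+4, 12+0) = 18
R[5] = max(4+18, 9+13, 12+9, 12+4, 29+0) = 29
R[6] = max(4+29, 9+18, 12+13, 12+9, 29+4, 30+0) = 33
R[7] = max(4+33, 9+29, 12+18, …, 30+4, 19+0) = 38
R[8] = max(4+38, 9+33, 12+29, …, 19+4, 49+0) = 49
R[9] = max(4+49, 9+38, 12+33, …, 49+4, 54+0) = 54
R[10] = max(4+54, 9+49, 12+38, …, 54+4, 31+0) = 58
R[11] = max(4+58, 9+54, 12+49, …, 31+4, 51+0) = 63
One optimal cutting: 9 + 2 → $54 + $9 = $63.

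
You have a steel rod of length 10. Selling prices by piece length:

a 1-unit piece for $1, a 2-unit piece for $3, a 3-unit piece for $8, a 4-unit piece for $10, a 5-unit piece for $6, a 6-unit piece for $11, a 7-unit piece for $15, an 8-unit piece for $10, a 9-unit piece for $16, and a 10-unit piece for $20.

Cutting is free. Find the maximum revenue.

Build v[k] bottom-up: v[k] = max over allowed piece i of (p[i] + v[k−i]).
v[1] = 1
v[2] = 3
v[3] = 8
v[4] = 10
v[5] = 11  (first piece 1, then v[4]=10)
v[6] = 16  (first piece 3, then v[3]=8)
v[7] = 18  (first piece 3, then v[4]=10)
v[8] = 20  (first piece 4, then v[4]=10)
v[9] = 24  (first piece 3, then v[6]=16)
v[10] = 26  (first piece 3, then v[7]=18)
One optimal cutting: 4 + 3 + 3 → $10 + $8 + $8 = $26.

26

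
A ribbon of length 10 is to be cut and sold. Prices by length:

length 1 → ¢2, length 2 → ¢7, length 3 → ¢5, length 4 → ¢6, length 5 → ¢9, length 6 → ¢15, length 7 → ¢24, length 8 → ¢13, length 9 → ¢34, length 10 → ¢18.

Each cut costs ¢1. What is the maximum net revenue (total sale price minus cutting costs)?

35

Build v[k] bottom-up: v[k] = max over allowed piece i of (p[i] + v[k−i]) − 1 per cut.
v[1] = 2
v[2] = max(2+2-1, 7+0) = 7
v[3] = max(2+7-1, 7+2-1, 5+0) = 8
v[4] = max(2+8-1, 7+7-1, 5+2-1, 6+0) = 13
v[5] = max(2+13-1, 7+8-1, 5+7-1, 6+2-1, 9+0) = 14
v[6] = max(2+14-1, 7+13-1, 5+8-1, 6+7-1, 9+2-1, 15+0) = 19
v[7] = max(2+19-1, 7+14-1, 5+13-1, …, 15+2-1, 24+0) = 24
v[8] = max(2+24-1, 7+19-1, 5+14-1, …, 24+2-1, 13+0) = 25
v[9] = max(2+25-1, 7+24-1, 5+19-1, …, 13+2-1, 34+0) = 34
v[10] = max(2+34-1, 7+25-1, 5+24-1, …, 34+2-1, 18+0) = 35
One optimal plan: pieces 9 + 1 (1 cut) → ¢36 − ¢1 = ¢35.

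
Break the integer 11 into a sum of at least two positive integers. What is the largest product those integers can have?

Fill g[k] for k=2..11: at each k try every first piece i and multiply by the better of (k−i) uncut or g[k−i].
g[2] = 1×max(1,0) = 1×1 = 1
g[3] = 1×max(2,1) = 1×2 = 2
g[4] = 2×max(2,1) = 2×2 = 4
g[5] = 2×max(3,2) = 2×3 = 6
g[6] = 3×max(3,2) = 3×3 = 9
g[7] = 2×max(5,6) = 2×6 = 12
g[8] = 2×max(6,9) = 2×9 = 18
g[9] = 3×max(6,9) = 3×9 = 27
g[10] = 2×max(8,18) = 2×18 = 36
g[11] = 2×max(9,27) = 2×27 = 54
One optimal split: 3 + 3 + 3 + 2; product 3×3×3×2 = 54.

54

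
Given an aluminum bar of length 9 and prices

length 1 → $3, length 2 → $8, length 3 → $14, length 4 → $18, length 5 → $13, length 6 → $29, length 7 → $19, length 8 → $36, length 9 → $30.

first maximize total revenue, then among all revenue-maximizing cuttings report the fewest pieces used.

Consider every possible first cut. r[k] is the best of p[i]+r[k−i] over all sellable i≤k.
r[1] = 3
r[2] = max(3+3, 8+0) = 8
r[3] = max(3+8, 8+3, 14+0) = 14
r[4] = max(3+14, 8+8, 14+3, 18+0) = 18
r[5] = max(3+18, 8+14, 14+8, 18+3, 13+0) = 22
r[6] = max(3+22, 8+18, 14+14, 18+8, 13+3, 29+0) = 29
r[7] = max(3+29, 8+22, 14+18, …, 29+3, 19+0) = 32
r[8] = max(3+32, 8+29, 14+22, …, 19+3, 36+0) = 37
r[9] = max(3+37, 8+32, 14+29, …, 36+3, 30+0) = 43
Maximum revenue is $43.
Now minimize piece count subject to staying optimal: for each k, pieces[k] = 1 + min over i with p[i]+r[k−i]=r[k] of pieces[k−i].
pieces[6] = 1
pieces[7] = 2
pieces[8] = 2
pieces[9] = 2

2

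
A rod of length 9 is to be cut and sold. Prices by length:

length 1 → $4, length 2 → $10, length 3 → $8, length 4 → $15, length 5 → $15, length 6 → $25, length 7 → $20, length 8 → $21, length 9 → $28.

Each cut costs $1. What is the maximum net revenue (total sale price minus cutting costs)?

40

Let net[k] be the best obtainable value from length k. For each k, try every first piece i and keep the best of price[i] + net[k−i] minus the 1 cut fee when i<k.
net[1] = 4
net[2] = max(4+4-1, 10+0) = 10
net[3] = max(4+10-1, 10+4-1, 8+0) = 13
net[4] = max(4+13-1, 10+10-1, 8+4-1, 15+0) = 19
net[5] = max(4+19-1, 10+13-1, 8+10-1, 15+4-1, 15+0) = 22
net[6] = max(4+22-1, 10+19-1, 8+13-1, 15+10-1, 15+4-1, 25+0) = 28
net[7] = max(4+28-1, 10+22-1, 8+19-1, …, 25+4-1, 20+0) = 31
net[8] = max(4+31-1, 10+28-1, 8+22-1, …, 20+4-1, 21+0) = 37
net[9] = max(4+37-1, 10+31-1, 8+28-1, …, 21+4-1, 28+0) = 40
One optimal plan: pieces 2 + 2 + 2 + 2 + 1 (4 cuts) → $44 − $4 = $40.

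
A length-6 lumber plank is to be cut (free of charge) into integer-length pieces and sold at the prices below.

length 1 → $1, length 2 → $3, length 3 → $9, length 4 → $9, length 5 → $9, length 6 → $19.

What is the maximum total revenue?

Consider every possible first cut. r[k] is the best of p[i]+r[k−i] over all sellable i≤k.
r[1] = 1
r[2] = 3
r[3] = 9
r[4] = 10  (first piece 1, then r[3]=9)
r[5] = 12  (first piece 2, then r[3]=9)
r[6] = 19
Best is to sell the whole 6-foot piece uncut for $19.

19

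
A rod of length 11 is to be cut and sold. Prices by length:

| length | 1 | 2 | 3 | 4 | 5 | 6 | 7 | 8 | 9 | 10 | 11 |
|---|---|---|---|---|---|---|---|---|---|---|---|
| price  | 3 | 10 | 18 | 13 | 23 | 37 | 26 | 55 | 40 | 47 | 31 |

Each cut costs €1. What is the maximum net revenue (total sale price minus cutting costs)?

Let v[k] be the best obtainable value from length k. For each k, try every first piece i and keep the best of price[i] + v[k−i] minus the 1 cut fee when i<k.
v[1] = 3
v[2] = max(3+3-1, 10+0) = 10
v[3] = max(3+10-1, 10+3-1, 18+0) = 18
v[4] = max(3+18-1, 10+10-1, 18+3-1, 13+0) = 20
v[5] = max(3+20-1, 10+18-1, 18+10-1, 13+3-1, 23+0) = 27
v[6] = max(3+27-1, 10+20-1, 18+18-1, 13+10-1, 23+3-1, 37+0) = 37
v[7] = max(3+37-1, 10+27-1, 18+20-1, …, 37+3-1, 26+0) = 39
v[8] = max(3+39-1, 10+37-1, 18+27-1, …, 26+3-1, 55+0) = 55
v[9] = max(3+55-1, 10+39-1, 18+37-1, …, 55+3-1, 40+0) = 57
v[10] = max(3+57-1, 10+55-1, 18+39-1, …, 40+3-1, 47+0) = 64
v[11] = max(3+64-1, 10+57-1, 18+55-1, …, 47+3-1, 31+0) = 72
One optimal plan: pieces 8 + 3 (1 cut) → €73 − €1 = €72.

72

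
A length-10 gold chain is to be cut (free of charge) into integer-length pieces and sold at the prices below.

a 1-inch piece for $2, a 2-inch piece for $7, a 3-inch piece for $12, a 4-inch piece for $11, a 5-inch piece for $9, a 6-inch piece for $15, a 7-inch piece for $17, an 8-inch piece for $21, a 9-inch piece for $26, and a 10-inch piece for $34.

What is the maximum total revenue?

Let R[k] be the best obtainable value from length k. For each k, try every first piece i and keep the best of price[i] + R[k−i].
R[1] = 2
R[2] = max(2+2, 7+0) = 7
R[3] = max(2+7, 7+2, 12+0) = 12
R[4] = max(2+12, 7+7, 12+2, 11+0) = 14
R[5] = max(2+14, 7+12, 12+7, 11+2, 9+0) = 19
R[6] = max(2+19, 7+14, 12+12, 11+7, 9+2, 15+0) = 24
R[7] = max(2+24, 7+19, 12+14, …, 15+2, 17+0) = 26
R[8] = max(2+26, 7+24, 12+19, …, 17+2, 21+0) = 31
R[9] = max(2+31, 7+26, 12+24, …, 21+2, 26+0) = 36
R[10] = max(2+36, 7+31, 12+26, …, 26+2, 34+0) = 38
One optimal cutting: 3 + 3 + 3 + 1 → $12 + $12 + $12 + $2 = $38.

38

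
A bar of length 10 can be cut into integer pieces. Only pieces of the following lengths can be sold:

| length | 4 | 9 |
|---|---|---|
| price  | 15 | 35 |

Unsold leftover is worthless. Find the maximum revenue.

35

Consider every possible first cut. r[k] is the best of p[i]+r[k−i] over all sellable i≤k.
r[1] = 0
r[2] = 0
r[3] = 0
r[4] = 15
r[5] = 15
r[6] = 15
r[7] = 15
r[8] = 30  (first piece 4, then r[4]=15)
r[9] = 35
r[10] = 35
One optimal cutting: pieces 9 with 1 meter of scrap → $35.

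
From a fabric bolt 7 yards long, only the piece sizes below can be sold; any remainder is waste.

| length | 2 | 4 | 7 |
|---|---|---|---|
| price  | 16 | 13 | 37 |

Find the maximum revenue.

Build f[k] bottom-up: f[k] = max over allowed piece i of (p[i] + f[k−i]).
f[1] = 0
f[2] = 16
f[3] = 16
f[4] = max(16+16, 13+0) = 32
f[5] = max(16+16, 13+0) = 32
f[6] = max(16+32, 13+16) = 48
f[7] = max(16+32, 13+16, 37+0) = 48
One optimal cutting: pieces 2 + 2 + 2 with 1 yard of scrap → $48.

48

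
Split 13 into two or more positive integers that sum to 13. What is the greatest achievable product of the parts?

Fill m[k] for k=2..13: at each k try every first piece i and multiply by the better of (k−i) uncut or m[k−i].
m[2] = 1*max(1,0) = 1*1 = 1
m[3] = max(1*2, 2*1) = 2
m[4] = max(1*3, 2*2, 3*1) = 4
m[5] = max(1*4, 2*3, 3*2, 4*1) = 6
m[6] = max(1*6, 2*4, 3*3, 4*2, 5*1) = 9
m[7] = max(1*9, 2*6, 3*4, 4*3, 5*2, 6*1) = 12
m[8] = max(1*12, 2*9, 3*6, …, 6*2, 7*1) = 18
m[9] = max(1*18, 2*12, 3*9, …, 7*2, 8*1) = 27
m[10] = max(1*27, 2*18, 3*12, …, 8*2, 9*1) = 36
m[11] = max(1*36, 2*27, 3*18, …, 9*2, 10*1) = 54
m[12] = max(1*54, 2*36, 3*27, …, 10*2, 11*1) = 81
m[13] = max(1*81, 2*54, 3*36, …, 11*2, 12*1) = 108
One optimal split: 3 + 3 + 3 + 2 + 2; product 3*3*3*2*2 = 108.

108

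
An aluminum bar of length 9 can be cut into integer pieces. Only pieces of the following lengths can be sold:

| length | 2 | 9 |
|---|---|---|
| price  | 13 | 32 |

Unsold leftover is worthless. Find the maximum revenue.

52

Let r[k] be the best obtainable value from length k. For each k, try every first piece i and keep the best of price[i] + r[k−i].
r[1] = 0
r[2] = 13
r[3] = 13
r[4] = 26  (first piece 2, then r[2]=13)
r[5] = 26
r[6] = 39  (first piece 2, then r[4]=26)
r[7] = 39
r[8] = 52  (first piece 2, then r[6]=39)
r[9] = max(13+39, 32+0) = 52
One optimal cutting: pieces 2 + 2 + 2 + 2 with 1 cm of scrap → $52.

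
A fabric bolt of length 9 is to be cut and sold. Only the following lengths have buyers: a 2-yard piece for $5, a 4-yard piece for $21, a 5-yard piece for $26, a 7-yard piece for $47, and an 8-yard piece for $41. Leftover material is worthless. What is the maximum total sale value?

Build best[k] bottom-up: best[k] = max over allowed piece i of (p[i] + best[k−i]).
best[1] = 0
best[2] = 5
best[3] = 5
best[4] = max(5+5, 21+0) = 21
best[5] = max(5+5, 21+0, 26+0) = 26
best[6] = max(5+21, 21+5, 26+0) = 26
best[7] = max(5+26, 21+5, 26+5, 47+0) = 47
best[8] = max(5+26, 21+21, 26+5, 47+0, 41+0) = 47
best[9] = max(5+47, 21+26, 26+21, 47+5, 41+0) = 52
One optimal cutting: 7 + 2 → $52.

52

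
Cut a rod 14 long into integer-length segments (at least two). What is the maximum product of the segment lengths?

Define g[k] = max over 1≤i<k of i · max(k−i, g[k−i]); the inner max lets the remainder stay uncut if that's better.
g[2] = 1×max(1,0) = 1×1 = 1
g[3] = max(1×2, 2×1) = 2
g[4] = max(1×3, 2×2, 3×1) = 4
g[5] = max(1×4, 2×3, 3×2, 4×1) = 6
g[6] = max(1×6, 2×4, 3×3, 4×2, 5×1) = 9
g[7] = max(1×9, 2×6, 3×4, 4×3, 5×2, 6×1) = 12
g[8] = max(1×12, 2×9, 3×6, …, 6×2, 7×1) = 18
g[9] = max(1×18, 2×12, 3×9, …, 7×2, 8×1) = 27
g[10] = max(1×27, 2×18, 3×12, …, 8×2, 9×1) = 36
g[11] = max(1×36, 2×27, 3×18, …, 9×2, 10×1) = 54
g[12] = max(1×54, 2×36, 3×27, …, 10×2, 11×1) = 81
g[13] = max(1×81, 2×54, 3×36, …, 11×2, 12×1) = 108
g[14] = max(1×108, 2×81, 3×54, …, 12×2, 13×1) = 162
One optimal split: 3 + 3 + 3 + 3 + 2; product 3×3×3×3×2 = 162.

162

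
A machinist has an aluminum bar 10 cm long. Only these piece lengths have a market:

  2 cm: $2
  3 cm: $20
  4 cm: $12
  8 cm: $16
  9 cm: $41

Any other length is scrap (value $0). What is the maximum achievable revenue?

60

Build r[k] bottom-up: r[k] = max over allowed piece i of (p[i] + r[k−i]).
r[1] = 0
r[2] = 2
r[3] = 20
r[4] = 20
r[5] = 22  (first piece 2, then r[3]=20)
r[6] = 40  (first piece 3, then r[3]=20)
r[7] = 40
r[8] = 42  (first piece 2, then r[6]=40)
r[9] = 60  (first piece 3, then r[6]=40)
r[10] = 60
One optimal cutting: pieces 3 + 3 + 3 with 1 cm of scrap → $60.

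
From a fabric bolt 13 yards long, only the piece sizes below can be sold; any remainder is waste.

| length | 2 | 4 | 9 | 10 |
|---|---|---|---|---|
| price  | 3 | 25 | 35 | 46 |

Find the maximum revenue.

Consider every possible first cut. f[k] is the best of p[i]+f[k−i] over all sellable i≤k.
f[1] = 0
f[2] = 3
f[3] = 3
f[4] = 25
f[5] = 25
f[6] = 28  (first piece 2, then f[4]=25)
f[7] = 28
f[8] = 50  (first piece 4, then f[4]=25)
f[9] = 50
f[10] = 53  (first piece 2, then f[8]=50)
f[11] = 53
f[12] = 75  (first piece 4, then f[8]=50)
f[13] = 75
One optimal cutting: pieces 4 + 4 + 4 with 1 yard of scrap → $75.

75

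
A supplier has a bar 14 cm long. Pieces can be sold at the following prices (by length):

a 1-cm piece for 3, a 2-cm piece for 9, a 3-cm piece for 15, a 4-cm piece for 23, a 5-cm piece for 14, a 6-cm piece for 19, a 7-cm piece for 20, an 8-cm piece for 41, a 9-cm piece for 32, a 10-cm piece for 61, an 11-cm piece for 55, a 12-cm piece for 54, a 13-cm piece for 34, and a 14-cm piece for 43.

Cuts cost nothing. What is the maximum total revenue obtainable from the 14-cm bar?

84

Build r[k] bottom-up: r[k] = max over allowed piece i of (p[i] + r[k−i]).
r[1] = 3
r[2] = 9
r[3] = 15
r[4] = 23
r[5] = 26  (first piece 1, then r[4]=23)
r[6] = 32  (first piece 2, then r[4]=23)
r[7] = 38  (first piece 3, then r[4]=23)
r[8] = 46  (first piece 4, then r[4]=23)
r[9] = 49  (first piece 1, then r[8]=46)
r[10] = 61
r[11] = 64  (first piece 1, then r[10]=61)
r[12] = 70  (first piece 2, then r[10]=61)
r[13] = 76  (first piece 3, then r[10]=61)
r[14] = 84  (first piece 4, then r[10]=61)
One optimal cutting: 10 + 4 → 61 + 23 = 84.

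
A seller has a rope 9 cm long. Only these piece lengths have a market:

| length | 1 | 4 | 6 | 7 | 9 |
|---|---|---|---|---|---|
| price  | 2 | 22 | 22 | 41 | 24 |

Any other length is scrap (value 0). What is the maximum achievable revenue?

46

Consider every possible first cut. f[k] is the best of p[i]+f[k−i] over all sellable i≤k.
f[1] = 2
f[2] = 4  (first piece 1, then f[1]=2)
f[3] = 6  (first piece 1, then f[2]=4)
f[4] = max(2+6, 22+0) = 22
f[5] = max(2+22, 22+2) = 24
f[6] = max(2+24, 22+4, 22+0) = 26
f[7] = max(2+26, 22+6, 22+2, 41+0) = 41
f[8] = max(2+41, 22+22, 22+4, 41+2) = 44
f[9] = max(2+44, 22+24, 22+6, 41+4, 24+0) = 46
One optimal cutting: 4 + 4 + 1 → 46.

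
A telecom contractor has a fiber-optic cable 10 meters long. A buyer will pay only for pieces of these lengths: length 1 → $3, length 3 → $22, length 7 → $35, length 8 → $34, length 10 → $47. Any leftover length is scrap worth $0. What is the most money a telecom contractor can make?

Build best[k] bottom-up: best[k] = max over allowed piece i of (p[i] + best[k−i]).
best[1] = 3
best[2] = 6  (first piece 1, then best[1]=3)
best[3] = max(3+6, 22+0) = 22
best[4] = max(3+22, 22+3) = 25
best[5] = max(3+25, 22+6) = 28
best[6] = max(3+28, 22+22) = 44
best[7] = max(3+44, 22+25, 35+0) = 47
best[8] = max(3+47, 22+28, 35+3, 34+0) = 50
best[9] = max(3+50, 22+44, 35+6, 34+3) = 66
best[10] = max(3+66, 22+47, 35+22, 34+6, 47+0) = 69
One optimal cutting: 3 + 3 + 3 + 1 → $69.

69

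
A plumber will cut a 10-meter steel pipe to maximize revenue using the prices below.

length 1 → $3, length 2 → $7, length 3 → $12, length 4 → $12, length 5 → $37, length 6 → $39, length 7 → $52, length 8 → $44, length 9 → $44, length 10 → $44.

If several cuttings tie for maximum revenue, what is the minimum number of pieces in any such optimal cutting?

Build r[k] bottom-up: r[k] = max over allowed piece i of (p[i] + r[k−i]).
r[1] = 3
r[2] = 7
r[3] = 12
r[4] = 15  (first piece 1, then r[3]=12)
r[5] = 37
r[6] = 40  (first piece 1, then r[5]=37)
r[7] = 52
r[8] = 55  (first piece 1, then r[7]=52)
r[9] = 59  (first piece 2, then r[7]=52)
r[10] = 74  (first piece 5, then r[5]=37)
Maximum revenue is $74.
Now minimize piece count subject to staying optimal: for each k, pieces[k] = 1 + min over i with p[i]+r[k−i]=r[k] of pieces[k−i].
pieces[7] = 1
pieces[8] = 2
pieces[9] = 2
pieces[10] = 2

2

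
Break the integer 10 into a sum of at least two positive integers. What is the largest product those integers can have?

36

Define prod[k] = max over 1≤i<k of i · max(k−i, prod[k−i]); the inner max lets the remainder stay uncut if that's better.
prod[2] = 1×max(1,0) = 1×1 = 1
prod[3] = max(1×2, 2×1) = 2
prod[4] = max(1×3, 2×2, 3×1) = 4
prod[5] = max(1×4, 2×3, 3×2, 4×1) = 6
prod[6] = max(1×6, 2×4, 3×3, 4×2, 5×1) = 9
prod[7] = max(1×9, 2×6, 3×4, 4×3, 5×2, 6×1) = 12
prod[8] = max(1×12, 2×9, 3×6, …, 6×2, 7×1) = 18
prod[9] = max(1×18, 2×12, 3×9, …, 7×2, 8×1) = 27
prod[10] = max(1×27, 2×18, 3×12, …, 8×2, 9×1) = 36
One optimal split: 3 + 3 + 2 + 2; product 3×3×2×2 = 36.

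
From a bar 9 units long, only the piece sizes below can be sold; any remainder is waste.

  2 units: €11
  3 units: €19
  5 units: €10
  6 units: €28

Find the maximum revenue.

Build best[k] bottom-up: best[k] = max over allowed piece i of (p[i] + best[k−i]).
best[1] = 0
best[2] = 11
best[3] = max(11+0, 19+0) = 19
best[4] = max(11+11, 19+0) = 22
best[5] = max(11+19, 19+11, 10+0) = 30
best[6] = max(11+22, 19+19, 10+0, 28+0) = 38
best[7] = max(11+30, 19+22, 10+11, 28+0) = 41
best[8] = max(11+38, 19+30, 10+19, 28+11) = 49
best[9] = max(11+41, 19+38, 10+22, 28+19) = 57
One optimal cutting: 3 + 3 + 3 → €57.

57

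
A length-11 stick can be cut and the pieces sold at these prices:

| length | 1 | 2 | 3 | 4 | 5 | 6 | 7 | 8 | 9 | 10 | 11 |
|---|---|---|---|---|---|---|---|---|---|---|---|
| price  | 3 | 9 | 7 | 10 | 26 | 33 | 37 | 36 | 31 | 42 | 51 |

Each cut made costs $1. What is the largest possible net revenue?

58

Let v[k] be the best obtainable value from length k. For each k, try every first piece i and keep the best of price[i] + v[k−i] minus the 1 cut fee when i<k.
v[1] = 3
v[2] = 9
v[3] = 11  (first piece 1, then v[2]=9)
v[4] = 17  (first piece 2, then v[2]=9)
v[5] = 26
v[6] = 33
v[7] = 37
v[8] = 41  (first piece 2, then v[6]=33)
v[9] = 45  (first piece 2, then v[7]=37)
v[10] = 51  (first piece 5, then v[5]=26)
v[11] = 58  (first piece 5, then v[6]=33)
One optimal plan: pieces 6 + 5 (1 cut) → $59 − $1 = $58.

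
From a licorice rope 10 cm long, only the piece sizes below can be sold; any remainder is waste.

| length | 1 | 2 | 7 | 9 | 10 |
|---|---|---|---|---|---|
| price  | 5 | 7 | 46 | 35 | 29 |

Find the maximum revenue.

Build f[k] bottom-up: f[k] = max over allowed piece i of (p[i] + f[k−i]).
f[1] = 5
f[2] = 10  (first piece 1, then f[1]=5)
f[3] = 15  (first piece 1, then f[2]=10)
f[4] = 20  (first piece 1, then f[3]=15)
f[5] = 25  (first piece 1, then f[4]=20)
f[6] = 30  (first piece 1, then f[5]=25)
f[7] = 46
f[8] = 51  (first piece 1, then f[7]=46)
f[9] = 56  (first piece 1, then f[8]=51)
f[10] = 61  (first piece 1, then f[9]=56)
One optimal cutting: 7 + 1 + 1 + 1 → ¢61.

61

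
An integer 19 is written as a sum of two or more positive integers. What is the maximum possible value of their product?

Fill m[k] for k=2..19: at each k try every first piece i and multiply by the better of (k−i) uncut or m[k−i].
m[2] = 1·max(1,0) = 1·1 = 1
m[3] = 1·max(2,1) = 1·2 = 2
m[4] = 2·max(2,1) = 2·2 = 4
m[5] = 2·max(3,2) = 2·3 = 6
m[6] = 3·max(3,2) = 3·3 = 9
m[7] = 2·max(5,6) = 2·6 = 12
m[8] = 2·max(6,9) = 2·9 = 18
m[9] = 3·max(6,9) = 3·9 = 27
m[10] = 2·max(8,18) = 2·18 = 36
m[11] = 2·max(9,27) = 2·27 = 54
m[12] = 3·max(9,27) = 3·27 = 81
m[13] = 2·max(11,54) = 2·54 = 108
m[14] = 2·max(12,81) = 2·81 = 162
m[15] = 3·max(12,81) = 3·81 = 243
m[16] = 2·max(14,162) = 2·162 = 324
m[17] = 2·max(15,243) = 2·243 = 486
m[18] = 3·max(15,243) = 3·243 = 729
m[19] = 2·max(17,486) = 2·486 = 972
One optimal split: 3 + 3 + 3 + 3 + 3 + 2 + 2; product 3·3·3·3·3·2·2 = 972.

972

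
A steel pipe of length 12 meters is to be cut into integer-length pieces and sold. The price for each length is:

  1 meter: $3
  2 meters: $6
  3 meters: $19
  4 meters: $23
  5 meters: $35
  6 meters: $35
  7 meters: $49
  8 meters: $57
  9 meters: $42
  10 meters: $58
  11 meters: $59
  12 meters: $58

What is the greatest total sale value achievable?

84

Let r[k] be the best obtainable value from length k. For each k, try every first piece i and keep the best of price[i] + r[k−i].
r[1] = 3
r[2] = 6  (first piece 1, then r[1]=3)
r[3] = 19
r[4] = 23
r[5] = 35
r[6] = 38  (first piece 1, then r[5]=35)
r[7] = 49
r[8] = 57
r[9] = 60  (first piece 1, then r[8]=57)
r[10] = 70  (first piece 5, then r[5]=35)
r[11] = 76  (first piece 3, then r[8]=57)
r[12] = 84  (first piece 5, then r[7]=49)
One optimal cutting: 7 + 5 → $49 + $35 = $84.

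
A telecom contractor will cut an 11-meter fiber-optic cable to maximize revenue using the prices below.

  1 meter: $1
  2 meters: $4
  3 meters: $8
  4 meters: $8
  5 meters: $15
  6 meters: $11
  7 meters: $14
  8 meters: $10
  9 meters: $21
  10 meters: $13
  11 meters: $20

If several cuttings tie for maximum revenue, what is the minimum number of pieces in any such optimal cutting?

3

Let r[k] be the best obtainable value from length k. For each k, try every first piece i and keep the best of price[i] + r[k−i].
r[1] = 1
r[2] = max(1+1, 4+0) = 4
r[3] = max(1+4, 4+1, 8+0) = 8
r[4] = max(1+8, 4+4, 8+1, 8+0) = 9
r[5] = max(1+9, 4+8, 8+4, 8+1, 15+0) = 15
r[6] = max(1+15, 4+9, 8+8, 8+4, 15+1, 11+0) = 16
r[7] = max(1+16, 4+15, 8+9, …, 11+1, 14+0) = 19
r[8] = max(1+19, 4+16, 8+15, …, 14+1, 10+0) = 23
r[9] = max(1+23, 4+19, 8+16, …, 10+1, 21+0) = 24
r[10] = max(1+24, 4+23, 8+19, …, 21+1, 13+0) = 30
r[11] = max(1+30, 4+24, 8+23, …, 13+1, 20+0) = 31
Maximum revenue is $31.
Now minimize piece count subject to staying optimal: for each k, pieces[k] = 1 + min over i with p[i]+r[k−i]=r[k] of pieces[k−i].
pieces[8] = 2
pieces[9] = 3
pieces[10] = 2
pieces[11] = 3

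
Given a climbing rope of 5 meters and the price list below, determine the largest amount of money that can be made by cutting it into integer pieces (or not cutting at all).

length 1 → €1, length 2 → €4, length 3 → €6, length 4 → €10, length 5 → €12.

Build v[k] bottom-up: v[k] = max over allowed piece i of (p[i] + v[k−i]).
v[1] = 1
v[2] = max(1+1, 4+0) = 4
v[3] = max(1+4, 4+1, 6+0) = 6
v[4] = max(1+6, 4+4, 6+1, 10+0) = 10
v[5] = max(1+10, 4+6, 6+4, 10+1, 12+0) = 12
Best is to sell the whole 5-meter piece uncut for €12.

12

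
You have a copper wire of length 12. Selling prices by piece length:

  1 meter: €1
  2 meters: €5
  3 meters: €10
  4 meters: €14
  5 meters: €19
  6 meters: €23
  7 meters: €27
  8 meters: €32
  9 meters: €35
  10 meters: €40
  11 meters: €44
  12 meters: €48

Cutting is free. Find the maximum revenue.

48

Consider every possible first cut. R[k] is the best of p[i]+R[k−i] over all sellable i≤k.
R[1] = 1
R[2] = 5
R[3] = 10
R[4] = 14
R[5] = 19
R[6] = 23
R[7] = 27
R[8] = 32
R[9] = 35
R[10] = 40
R[11] = 44
R[12] = 48
Best is to sell the whole 12-meter piece uncut for €48.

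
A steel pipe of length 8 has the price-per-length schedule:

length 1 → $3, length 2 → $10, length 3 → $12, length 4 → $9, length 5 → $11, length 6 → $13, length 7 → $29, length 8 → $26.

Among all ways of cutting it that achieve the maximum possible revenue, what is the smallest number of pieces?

4

Let r[k] be the best obtainable value from length k. For each k, try every first piece i and keep the best of price[i] + r[k−i].
r[1] = 3
r[2] = max(3+3, 10+0) = 10
r[3] = max(3+10, 10+3, 12+0) = 13
r[4] = max(3+13, 10+10, 12+3, 9+0) = 20
r[5] = max(3+20, 10+13, 12+10, 9+3, 11+0) = 23
r[6] = max(3+23, 10+20, 12+13, 9+10, 11+3, 13+0) = 30
r[7] = max(3+30, 10+23, 12+20, …, 13+3, 29+0) = 33
r[8] = max(3+33, 10+30, 12+23, …, 29+3, 26+0) = 40
Maximum revenue is $40.
Now minimize piece count subject to staying optimal: for each k, pieces[k] = 1 + min over i with p[i]+r[k−i]=r[k] of pieces[k−i].
pieces[5] = 3
pieces[6] = 3
pieces[7] = 4
pieces[8] = 4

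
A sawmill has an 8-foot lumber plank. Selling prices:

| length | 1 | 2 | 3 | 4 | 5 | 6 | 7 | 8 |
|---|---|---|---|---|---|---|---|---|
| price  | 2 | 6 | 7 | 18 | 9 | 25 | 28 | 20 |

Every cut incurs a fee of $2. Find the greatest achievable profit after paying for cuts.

34

Consider every possible first cut. v[k] is the best of p[i]+v[k−i] over all sellable i≤k, charging 2 whenever i<k.
v[1] = 2
v[2] = max(2+2-2, 6+0) = 6
v[3] = max(2+6-2, 6+2-2, 7+0) = 7
v[4] = max(2+7-2, 6+6-2, 7+2-2, 18+0) = 18
v[5] = max(2+18-2, 6+7-2, 7+6-2, 18+2-2, 9+0) = 18
v[6] = max(2+18-2, 6+18-2, 7+7-2, 18+6-2, 9+2-2, 25+0) = 25
v[7] = max(2+25-2, 6+18-2, 7+18-2, …, 25+2-2, 28+0) = 28
v[8] = max(2+28-2, 6+25-2, 7+18-2, …, 28+2-2, 20+0) = 34
One optimal plan: pieces 4 + 4 (1 cut) → $36 − $2 = $34.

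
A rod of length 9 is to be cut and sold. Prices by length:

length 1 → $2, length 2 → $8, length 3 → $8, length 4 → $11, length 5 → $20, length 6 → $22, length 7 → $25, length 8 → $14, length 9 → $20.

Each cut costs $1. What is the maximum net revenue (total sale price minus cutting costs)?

34

Consider every possible first cut. r[k] is the best of p[i]+r[k−i] over all sellable i≤k, charging 1 whenever i<k.
r[1] = 2
r[2] = 8
r[3] = 9  (first piece 1, then r[2]=8)
r[4] = 15  (first piece 2, then r[2]=8)
r[5] = 20
r[6] = 22  (first piece 2, then r[4]=15)
r[7] = 27  (first piece 2, then r[5]=20)
r[8] = 29  (first piece 2, then r[6]=22)
r[9] = 34  (first piece 2, then r[7]=27)
One optimal plan: pieces 5 + 2 + 2 (2 cuts) → $36 − $2 = $34.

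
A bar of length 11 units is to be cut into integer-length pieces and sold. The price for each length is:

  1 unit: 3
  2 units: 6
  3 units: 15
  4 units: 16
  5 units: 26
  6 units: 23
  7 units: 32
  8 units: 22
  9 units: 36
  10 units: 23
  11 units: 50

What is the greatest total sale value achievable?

Consider every possible first cut. v[k] is the best of p[i]+v[k−i] over all sellable i≤k.
v[1] = 3
v[2] = 6  (first piece 1, then v[1]=3)
v[3] = 15
v[4] = 18  (first piece 1, then v[3]=15)
v[5] = 26
v[6] = 30  (first piece 3, then v[3]=15)
v[7] = 33  (first piece 1, then v[6]=30)
v[8] = 41  (first piece 3, then v[5]=26)
v[9] = 45  (first piece 3, then v[6]=30)
v[10] = 52  (first piece 5, then v[5]=26)
v[11] = 56  (first piece 3, then v[8]=41)
One optimal cutting: 5 + 3 + 3 → 26 + 15 + 15 = 56.

56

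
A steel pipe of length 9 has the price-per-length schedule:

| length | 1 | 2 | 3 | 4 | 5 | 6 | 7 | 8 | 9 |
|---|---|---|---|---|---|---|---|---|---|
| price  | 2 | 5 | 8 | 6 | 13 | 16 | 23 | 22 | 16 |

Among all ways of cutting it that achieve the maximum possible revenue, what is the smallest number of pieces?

2

Let r[k] be the best obtainable value from length k. For each k, try every first piece i and keep the best of price[i] + r[k−i].
r[1] = 2
r[2] = 5
r[3] = 8
r[4] = 10  (first piece 1, then r[3]=8)
r[5] = 13  (first piece 2, then r[3]=8)
r[6] = 16  (first piece 3, then r[3]=8)
r[7] = 23
r[8] = 25  (first piece 1, then r[7]=23)
r[9] = 28  (first piece 2, then r[7]=23)
Maximum revenue is $28.
Now minimize piece count subject to staying optimal: for each k, pieces[k] = 1 + min over i with p[i]+r[k−i]=r[k] of pieces[k−i].
pieces[6] = 1
pieces[7] = 1
pieces[8] = 2
pieces[9] = 2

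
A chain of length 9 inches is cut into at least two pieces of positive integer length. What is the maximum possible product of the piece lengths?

27

Let g[k] be the best product for length k (with at least one cut). For each first piece i, the rest contributes max(k−i, g[k−i]).
g[2] = 1×max(1,0) = 1×1 = 1
g[3] = 1×max(2,1) = 1×2 = 2
g[4] = 2×max(2,1) = 2×2 = 4
g[5] = 2×max(3,2) = 2×3 = 6
g[6] = 3×max(3,2) = 3×3 = 9
g[7] = 2×max(5,6) = 2×6 = 12
g[8] = 2×max(6,9) = 2×9 = 18
g[9] = 3×max(6,9) = 3×9 = 27
One optimal split: 3 + 3 + 3; product 3×3×3 = 27.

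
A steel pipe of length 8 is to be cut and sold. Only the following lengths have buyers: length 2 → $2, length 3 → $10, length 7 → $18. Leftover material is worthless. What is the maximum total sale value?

22

Consider every possible first cut. best[k] is the best of p[i]+best[k−i] over all sellable i≤k.
best[1] = 0
best[2] = 2
best[3] = max(2+0, 10+0) = 10
best[4] = max(2+2, 10+0) = 10
best[5] = max(2+10, 10+2) = 12
best[6] = max(2+10, 10+10) = 20
best[7] = max(2+12, 10+10, 18+0) = 20
best[8] = max(2+20, 10+12, 18+0) = 22
One optimal cutting: 3 + 3 + 2 → $22.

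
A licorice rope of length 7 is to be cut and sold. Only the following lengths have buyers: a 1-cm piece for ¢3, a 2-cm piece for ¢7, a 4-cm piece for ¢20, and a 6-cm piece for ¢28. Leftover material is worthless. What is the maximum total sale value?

31

Let f[k] be the best obtainable value from length k. For each k, try every first piece i and keep the best of price[i] + f[k−i].
f[1] = 3
f[2] = max(3+3, 7+0) = 7
f[3] = max(3+7, 7+3) = 10
f[4] = max(3+10, 7+7, 20+0) = 20
f[5] = max(3+20, 7+10, 20+3) = 23
f[6] = max(3+23, 7+20, 20+7, 28+0) = 28
f[7] = max(3+28, 7+23, 20+10, 28+3) = 31
One optimal cutting: 6 + 1 → ¢31.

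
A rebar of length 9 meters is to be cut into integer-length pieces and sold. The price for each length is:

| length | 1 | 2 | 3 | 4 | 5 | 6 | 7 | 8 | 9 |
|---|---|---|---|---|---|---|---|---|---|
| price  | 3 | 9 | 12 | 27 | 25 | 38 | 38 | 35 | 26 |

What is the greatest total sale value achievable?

57

Build v[k] bottom-up: v[k] = max over allowed piece i of (p[i] + v[k−i]).
v[1] = 3
v[2] = 9
v[3] = 12  (first piece 1, then v[2]=9)
v[4] = 27
v[5] = 30  (first piece 1, then v[4]=27)
v[6] = 38
v[7] = 41  (first piece 1, then v[6]=38)
v[8] = 54  (first piece 4, then v[4]=27)
v[9] = 57  (first piece 1, then v[8]=54)
One optimal cutting: 4 + 4 + 1 → ₹27 + ₹27 + ₹3 = ₹57.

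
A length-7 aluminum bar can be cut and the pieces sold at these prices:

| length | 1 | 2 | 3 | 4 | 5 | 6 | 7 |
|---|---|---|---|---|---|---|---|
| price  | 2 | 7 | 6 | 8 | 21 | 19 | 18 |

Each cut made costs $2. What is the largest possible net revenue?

Build net[k] bottom-up: net[k] = max over allowed piece i of (p[i] + net[k−i]) − 2 per cut.
net[1] = 2
net[2] = 7
net[3] = 7  (first piece 1, then net[2]=7)
net[4] = 12  (first piece 2, then net[2]=7)
net[5] = 21
net[6] = 21  (first piece 1, then net[5]=21)
net[7] = 26  (first piece 2, then net[5]=21)
One optimal plan: pieces 5 + 2 (1 cut) → $28 − $2 = $26.

26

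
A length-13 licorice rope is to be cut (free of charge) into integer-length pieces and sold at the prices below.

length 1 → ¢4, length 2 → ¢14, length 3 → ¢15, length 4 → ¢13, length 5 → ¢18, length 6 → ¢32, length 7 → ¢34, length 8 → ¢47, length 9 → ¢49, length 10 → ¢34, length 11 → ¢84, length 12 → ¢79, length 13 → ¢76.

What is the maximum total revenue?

Build v[k] bottom-up: v[k] = max over allowed piece i of (p[i] + v[k−i]).
v[1] = 4
v[2] = max(4+4, 14+0) = 14
v[3] = max(4+14, 14+4, 15+0) = 18
v[4] = max(4+18, 14+14, 15+4, 13+0) = 28
v[5] = max(4+28, 14+18, 15+14, 13+4, 18+0) = 32
v[6] = max(4+32, 14+28, 15+18, 13+14, 18+4, 32+0) = 42
v[7] = max(4+42, 14+32, 15+28, …, 32+4, 34+0) = 46
v[8] = max(4+46, 14+42, 15+32, …, 34+4, 47+0) = 56
v[9] = max(4+56, 14+46, 15+42, …, 47+4, 49+0) = 60
v[10] = max(4+60, 14+56, 15+46, …, 49+4, 34+0) = 70
v[11] = max(4+70, 14+60, 15+56, …, 34+4, 84+0) = 84
v[12] = max(4+84, 14+70, 15+60, …, 84+4, 79+0) = 88
v[13] = max(4+88, 14+84, 15+70, …, 79+4, 76+0) = 98
One optimal cutting: 11 + 2 → ¢84 + ¢14 = ¢98.

98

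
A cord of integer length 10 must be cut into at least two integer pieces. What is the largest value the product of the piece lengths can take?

Define m[k] = max over 1≤i<k of i · max(k−i, m[k−i]); the inner max lets the remainder stay uncut if that's better.
m[2] = 1×max(1,0) = 1×1 = 1
m[3] = 1×max(2,1) = 1×2 = 2
m[4] = 2×max(2,1) = 2×2 = 4
m[5] = 2×max(3,2) = 2×3 = 6
m[6] = 3×max(3,2) = 3×3 = 9
m[7] = 2×max(5,6) = 2×6 = 12
m[8] = 2×max(6,9) = 2×9 = 18
m[9] = 3×max(6,9) = 3×9 = 27
m[10] = 2×max(8,18) = 2×18 = 36
One optimal split: 3 + 3 + 2 + 2; product 3×3×2×2 = 36.

36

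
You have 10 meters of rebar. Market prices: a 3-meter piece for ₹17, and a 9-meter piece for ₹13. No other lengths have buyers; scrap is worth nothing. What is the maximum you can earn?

Build f[k] bottom-up: f[k] = max over allowed piece i of (p[i] + f[k−i]).
f[1] = 0
f[2] = 0
f[3] = 17
f[4] = 17
f[5] = 17
f[6] = 34  (first piece 3, then f[3]=17)
f[7] = 34
f[8] = 34
f[9] = max(17+34, 13+0) = 51
f[10] = max(17+34, 13+0) = 51
One optimal cutting: pieces 3 + 3 + 3 with 1 meter of scrap → ₹51.

51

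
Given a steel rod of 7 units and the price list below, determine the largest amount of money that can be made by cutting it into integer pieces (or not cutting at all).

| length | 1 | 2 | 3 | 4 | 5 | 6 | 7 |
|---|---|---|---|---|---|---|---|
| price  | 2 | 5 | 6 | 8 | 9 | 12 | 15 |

17

Consider every possible first cut. best[k] is the best of p[i]+best[k−i] over all sellable i≤k.
best[1] = 2
best[2] = max(2+2, 5+0) = 5
best[3] = max(2+5, 5+2, 6+0) = 7
best[4] = max(2+7, 5+5, 6+2, 8+0) = 10
best[5] = max(2+10, 5+7, 6+5, 8+2, 9+0) = 12
best[6] = max(2+12, 5+10, 6+7, 8+5, 9+2, 12+0) = 15
best[7] = max(2+15, 5+12, 6+10, …, 12+2, 15+0) = 17
One optimal cutting: 2 + 2 + 2 + 1 → $5 + $5 + $5 + $2 = $17.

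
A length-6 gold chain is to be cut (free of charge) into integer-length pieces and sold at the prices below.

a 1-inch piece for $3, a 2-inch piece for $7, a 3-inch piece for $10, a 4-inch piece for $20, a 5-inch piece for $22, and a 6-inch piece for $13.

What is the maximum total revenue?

Build best[k] bottom-up: best[k] = max over allowed piece i of (p[i] + best[k−i]).
best[1] = 3
best[2] = 7
best[3] = 10  (first piece 1, then best[2]=7)
best[4] = 20
best[5] = 23  (first piece 1, then best[4]=20)
best[6] = 27  (first piece 2, then best[4]=20)
One optimal cutting: 4 + 2 → $20 + $7 = $27.

27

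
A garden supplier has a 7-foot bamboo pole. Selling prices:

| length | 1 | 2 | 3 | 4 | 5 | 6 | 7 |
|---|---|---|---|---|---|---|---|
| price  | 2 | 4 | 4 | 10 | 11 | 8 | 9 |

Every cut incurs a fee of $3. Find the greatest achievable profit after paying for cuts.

Let v[k] be the best obtainable value from length k. For each k, try every first piece i and keep the best of price[i] + v[k−i] minus the 3 cut fee when i<k.
v[1] = 2
v[2] = 4
v[3] = 4
v[4] = 10
v[5] = 11
v[6] = 11  (first piece 2, then v[4]=10)
v[7] = 12  (first piece 2, then v[5]=11)
One optimal plan: pieces 5 + 2 (1 cut) → $15 − $3 = $12.

12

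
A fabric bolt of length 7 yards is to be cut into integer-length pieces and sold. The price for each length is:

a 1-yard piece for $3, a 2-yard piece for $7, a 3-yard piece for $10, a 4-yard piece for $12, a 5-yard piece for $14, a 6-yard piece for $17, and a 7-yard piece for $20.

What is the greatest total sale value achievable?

24

Let R[k] be the best obtainable value from length k. For each k, try every first piece i and keep the best of price[i] + R[k−i].
R[1] = 3
R[2] = max(3+3, 7+0) = 7
R[3] = max(3+7, 7+3, 10+0) = 10
R[4] = max(3+10, 7+7, 10+3, 12+0) = 14
R[5] = max(3+14, 7+10, 10+7, 12+3, 14+0) = 17
R[6] = max(3+17, 7+14, 10+10, 12+7, 14+3, 17+0) = 21
R[7] = max(3+21, 7+17, 10+14, …, 17+3, 20+0) = 24
One optimal cutting: 2 + 2 + 2 + 1 → $7 + $7 + $7 + $3 = $24.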